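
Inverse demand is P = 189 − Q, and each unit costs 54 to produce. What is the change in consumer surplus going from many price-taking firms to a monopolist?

Perfect competition: P = MC = 54, so 189 − Q = 54 and Q = 135.
CS = ½·(189 − 54)·135 = 9112.5.
A monopolist chooses Q where MR = MC. MR = 189 − 2Q; setting this equal to 54 gives Q = 67.5 and P = 121.5.
CS = ½·(189 − 121.5)·67.5 = 2278.125.
Change in consumer surplus: 2278.125 − 9112.5 = −6834.375.

CS falls by 6834.375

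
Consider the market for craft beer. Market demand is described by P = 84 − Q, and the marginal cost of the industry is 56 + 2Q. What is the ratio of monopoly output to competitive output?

Monopoly sets MR = MC: 84 − 2Q = 56 + 2Q ⇒ Q = 7, P = 84 − 7 = 77.
Competitive equilibrium sets price equal to marginal cost: 84 − Q = 56 + 2Q, so Q = 28/3 and P = 224/3.
Ratio Q_m/Q_c = 7/(28/3) = 0.75.

Q_m/Q_c = 0.75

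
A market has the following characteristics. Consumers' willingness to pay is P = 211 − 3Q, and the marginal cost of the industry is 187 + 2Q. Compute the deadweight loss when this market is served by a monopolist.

DWL = 8.1

Competitive equilibrium sets price equal to marginal cost: 211 − 3Q = 187 + 2Q, so Q = 4.8 and P = 196.6.
The monopolist equates marginal revenue to marginal cost: 211 − 6Q = 187 + 2Q, so Q = 3. From demand, P = 202.
CS = ½·(211 − 196.6)·4.8 = 34.56; PS = (196.6·4.8 − 187·4.8 − ½·2·4.8²) = 23.04; TS = 57.6.
CS = ½·(211 − 202)·3 = 13.5; PS = (202·3 − 187·3 − ½·2·3²) = 36; TS = 49.5.
DWL = 57.6 − 49.5 = 8.1.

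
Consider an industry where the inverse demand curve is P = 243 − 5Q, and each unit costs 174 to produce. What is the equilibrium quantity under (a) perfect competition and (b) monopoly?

Competition: Q = 13.8; Monopoly: Q = 6.9

Perfect competition: P = MC = 174, so 243 − 5Q = 174 and Q = 13.8.
A monopolist chooses Q where MR = MC. MR = 243 − 10Q; setting this equal to 174 gives Q = 6.9 and P = 208.5.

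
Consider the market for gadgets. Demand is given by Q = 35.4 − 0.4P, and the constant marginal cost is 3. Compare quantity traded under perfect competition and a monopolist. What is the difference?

Quantity traded falls by 17.1

Inverting demand: P = 88.5 − 2.5Q.
Competitive firms price at marginal cost: P = 3, giving Q = 34.2.
A monopolist chooses Q where MR = MC. MR = 88.5 − 5Q; setting this equal to 3 gives Q = 17.1 and P = 45.75.
Change in quantity traded: 17.1 − 34.2 = −17.1.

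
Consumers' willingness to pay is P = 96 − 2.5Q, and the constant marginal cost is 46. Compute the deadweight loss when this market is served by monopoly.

Under competition P = MC = 46, so Q = (96 − 46)/2.5 = 20.
Monopoly sets MR = MC: 96 − 5Q = 46 ⇒ Q = 10, P = 96 − 2.5·10 = 71.
DWL is the triangle between Q = 10 and Q = 20: ½·(20 − 10)·(71 − 46) = 125.

DWL = 125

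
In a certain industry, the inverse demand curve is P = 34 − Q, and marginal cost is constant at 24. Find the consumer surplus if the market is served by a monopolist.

Monopoly sets MR = MC: 34 − 2Q = 24 ⇒ Q = 5, P = 34 − 5 = 29.
CS = ½·(34 − 29)·5 = 12.5.

CS = 12.5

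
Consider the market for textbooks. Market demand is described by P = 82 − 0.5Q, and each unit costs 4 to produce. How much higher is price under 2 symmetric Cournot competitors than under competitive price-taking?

P rises by 26

Under competition P = MC = 4, so Q = (82 − 4)/0.5 = 156.
In a 2-firm Cournot equilibrium, symmetry and the first-order condition give q = (82 − 4)/(1.5) = 52. So Q = 104 and P = 30.
Change in price: 30 − 4 = 26.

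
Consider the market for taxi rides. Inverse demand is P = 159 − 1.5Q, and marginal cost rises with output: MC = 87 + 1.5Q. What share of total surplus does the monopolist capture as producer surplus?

Monopoly sets MR = MC: 159 − 3Q = 87 + 1.5Q ⇒ Q = 16, P = 159 − 1.5·16 = 135.
CS = ½·(159 − 135)·16 = 192.
PS = P·Q − VC(Q) = 135·16 − (87·16 + ½·1.5·16²) = 576.
Share captured = PS/TS = 576/768 = 0.75.

PS/TS = 0.75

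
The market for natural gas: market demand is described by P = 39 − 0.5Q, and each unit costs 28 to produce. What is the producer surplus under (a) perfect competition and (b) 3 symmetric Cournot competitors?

Competitive firms price at marginal cost: P = 28, giving Q = 22.
PS = (28 − 28)·22 = 0.
Cournot with 3 identical firms: the symmetric best-response condition is 39 − 2q = 28. Each firm produces q = 5.5, total output Q = 16.5, price P = 30.75.
PS = (30.75 − 28)·16.5 = 45.375.

Competition: PS = 0; Cournot: PS = 45.375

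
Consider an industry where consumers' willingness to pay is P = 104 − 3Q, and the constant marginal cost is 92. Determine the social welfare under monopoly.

TS = 18

A monopolist chooses Q where MR = MC. MR = 104 − 6Q; setting this equal to 92 gives Q = 2 and P = 98.
CS = ½·(104 − 98)·2 = 6; PS = (98 − 92)·2 = 12; TS = 18.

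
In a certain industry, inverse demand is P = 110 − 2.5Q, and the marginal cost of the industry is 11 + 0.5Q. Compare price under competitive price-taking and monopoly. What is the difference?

Competitive equilibrium sets price equal to marginal cost: 110 − 2.5Q = 11 + 0.5Q, so Q = 33 and P = 27.5.
A monopolist chooses Q where MR = MC. MR = 110 − 5Q; setting this equal to 11 + 0.5Q gives Q = 18 and P = 65.
Change in price: 65 − 27.5 = 37.5.

Price rises by 37.5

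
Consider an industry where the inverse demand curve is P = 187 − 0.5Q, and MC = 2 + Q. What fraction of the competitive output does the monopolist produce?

Q_m/Q_c = 0.75

A monopolist chooses Q where MR = MC. MR = 187 − Q; setting this equal to 2 + Q gives Q = 92.5 and P = 140.75.
Under competition P = MC: 187 − 0.5Q = 2 + Q ⇒ Q = 370/3, P = 376/3.
Ratio Q_m/Q_c = 92.5/(370/3) = 0.75.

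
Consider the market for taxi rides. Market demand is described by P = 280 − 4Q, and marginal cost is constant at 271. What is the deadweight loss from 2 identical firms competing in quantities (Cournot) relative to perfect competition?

Competitive firms price at marginal cost: P = 271, giving Q = 2.25.
In a 2-firm Cournot equilibrium, symmetry and the first-order condition give q = (280 − 271)/(12) = 0.75. So Q = 1.5 and P = 274.
DWL is the triangle between Q = 1.5 and Q = 2.25: ½·(2.25 − 1.5)·(274 − 271) = 1.125.

DWL = 1.125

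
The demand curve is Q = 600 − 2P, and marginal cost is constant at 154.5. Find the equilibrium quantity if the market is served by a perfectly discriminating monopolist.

Q = 291

Inverting demand: P = 300 − 0.5Q.
Under first-degree price discrimination the firm charges each unit its demand price and produces up to where P = MC, i.e. Q = 291. Consumer surplus is zero; producer surplus equals total surplus.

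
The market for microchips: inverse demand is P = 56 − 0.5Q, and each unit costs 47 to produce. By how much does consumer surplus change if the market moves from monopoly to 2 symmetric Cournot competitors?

Consumer surplus rises by 15.75

A monopolist chooses Q where MR = MC. MR = 56 − Q; setting this equal to 47 gives Q = 9 and P = 51.5.
CS = ½·(56 − 51.5)·9 = 20.25.
Cournot with 2 identical firms: the symmetric best-response condition is 56 − 1.5q = 47. Each firm produces q = 6, total output Q = 12, price P = 50.
CS = ½·(56 − 50)·12 = 36.
Change in consumer surplus: 36 − 20.25 = 15.75.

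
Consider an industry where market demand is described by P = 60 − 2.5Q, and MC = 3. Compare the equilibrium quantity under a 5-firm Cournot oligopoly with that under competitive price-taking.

Cournot: Q = 19; Competition: Q = 22.8

Cournot with 5 identical firms: the symmetric best-response condition is 60 − 15q = 3. Each firm produces q = 3.8, total output Q = 19, price P = 12.5.
Competitive firms price at marginal cost: P = 3, giving Q = 22.8.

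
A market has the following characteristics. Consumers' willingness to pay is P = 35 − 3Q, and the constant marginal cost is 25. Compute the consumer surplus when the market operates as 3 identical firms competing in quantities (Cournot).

CS = 9.375

With 3 symmetric Cournot firms, each firm's FOC gives 35 − 12q = 25, so q = 5/6, Q = 3·5/6 = 2.5, and P = 27.5.
CS = ½·(35 − 27.5)·2.5 = 9.375.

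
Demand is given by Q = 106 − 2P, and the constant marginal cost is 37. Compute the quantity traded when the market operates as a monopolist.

Inverting demand: P = 53 − 0.5Q.
A monopolist chooses Q where MR = MC. MR = 53 − Q; setting this equal to 37 gives Q = 16 and P = 45.

Q = 16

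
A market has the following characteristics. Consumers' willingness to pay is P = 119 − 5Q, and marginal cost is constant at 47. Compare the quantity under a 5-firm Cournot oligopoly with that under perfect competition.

Cournot: Q = 12; Competition: Q = 14.4

Cournot with 5 identical firms: the symmetric best-response condition is 119 − 30q = 47. Each firm produces q = 2.4, total output Q = 12, price P = 59.
Under competition P = MC = 47, so Q = (119 − 47)/5 = 14.4.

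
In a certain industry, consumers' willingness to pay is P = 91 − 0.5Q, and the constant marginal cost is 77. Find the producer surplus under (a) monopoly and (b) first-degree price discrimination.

Monopoly: PS = 98; Perfect PD: PS = 196

Monopoly sets MR = MC: 91 − Q = 77 ⇒ Q = 14, P = 91 − 0.5·14 = 84.
PS = (84 − 77)·14 = 98.
Under first-degree price discrimination the firm charges each unit its demand price and produces up to where P = MC, i.e. Q = 28. Consumer surplus is zero; producer surplus equals total surplus.
PS = ½·(91 − 77)·28 = 196.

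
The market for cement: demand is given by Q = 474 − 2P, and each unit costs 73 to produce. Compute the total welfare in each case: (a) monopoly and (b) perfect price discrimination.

Inverting demand: P = 237 − 0.5Q.
A monopolist chooses Q where MR = MC. MR = 237 − Q; setting this equal to 73 gives Q = 164 and P = 155.
CS = ½·(237 − 155)·164 = 6724; PS = (155 − 73)·164 = 13448; TS = 20172.
Under first-degree price discrimination the firm charges each unit its demand price and produces up to where P = MC, i.e. Q = 328. Consumer surplus is zero; producer surplus equals total surplus.
TS = 26896 (equal to competitive TS).

Monopoly: TS = 20172; Perfect PD: TS = 26896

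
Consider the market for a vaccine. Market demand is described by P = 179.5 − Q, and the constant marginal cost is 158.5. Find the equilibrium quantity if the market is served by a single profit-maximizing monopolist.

Monopoly sets MR = MC: 179.5 − 2Q = 158.5 ⇒ Q = 10.5, P = 179.5 − 10.5 = 169.

Q = 10.5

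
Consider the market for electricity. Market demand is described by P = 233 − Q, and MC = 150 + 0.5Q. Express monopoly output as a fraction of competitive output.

A monopolist chooses Q where MR = MC. MR = 233 − 2Q; setting this equal to 150 + 0.5Q gives Q = 33.2 and P = 199.8.
Under competition P = MC: 233 − Q = 150 + 0.5Q ⇒ Q = 166/3, P = 533/3.
Ratio Q_m/Q_c = 33.2/(166/3) = 0.6.

Q_m/Q_c = 0.6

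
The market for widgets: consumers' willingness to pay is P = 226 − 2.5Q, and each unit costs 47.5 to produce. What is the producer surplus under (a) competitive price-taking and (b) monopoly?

Competition: PS = 0; Monopoly: PS = 3186.225

Competitive firms price at marginal cost: P = 47.5, giving Q = 71.4.
PS = (47.5 − 47.5)·71.4 = 0.
Monopoly sets MR = MC: 226 − 5Q = 47.5 ⇒ Q = 35.7, P = 226 − 2.5·35.7 = 136.75.
PS = (136.75 − 47.5)·35.7 = 3186.225.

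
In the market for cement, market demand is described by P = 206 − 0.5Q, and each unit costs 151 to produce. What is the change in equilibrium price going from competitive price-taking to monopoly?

Equilibrium price rises by 27.5

Competitive firms price at marginal cost: P = 151, giving Q = 110.
The monopolist equates marginal revenue to marginal cost: 206 − Q = 151, so Q = 55. From demand, P = 178.5.
Change in equilibrium price: 178.5 − 151 = 27.5.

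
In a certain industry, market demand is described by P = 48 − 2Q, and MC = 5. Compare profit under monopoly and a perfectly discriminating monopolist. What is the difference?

A monopolist chooses Q where MR = MC. MR = 48 − 4Q; setting this equal to 5 gives Q = 10.75 and P = 26.5.
Profit = (26.5 − 5)·10.75 = 231.125.
A perfectly discriminating monopolist sells every unit with P(Q) ≥ MC(Q), so output equals the competitive quantity Q = 21.5. Each buyer pays their reservation price, so CS = 0 and the firm captures all surplus.
PS equals the full surplus area, 462.25. Profit = 462.25 = 462.25.
Change in profit: 462.25 − 231.125 = 231.125.

Profit rises by 231.125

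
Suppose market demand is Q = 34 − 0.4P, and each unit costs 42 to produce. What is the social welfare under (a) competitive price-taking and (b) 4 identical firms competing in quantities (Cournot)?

Competition: TS = 369.8; Cournot: TS = 355.008

Inverting demand: P = 85 − 2.5Q.
Competitive firms price at marginal cost: P = 42, giving Q = 17.2.
CS = ½·(85 − 42)·17.2 = 369.8; PS = (42 − 42)·17.2 = 0; TS = 369.8.
Cournot with 4 identical firms: the symmetric best-response condition is 85 − 12.5q = 42. Each firm produces q = 3.44, total output Q = 13.76, price P = 50.6.
CS = ½·(85 − 50.6)·13.76 = 236.672; PS = (50.6 − 42)·13.76 = 118.336; TS = 355.008.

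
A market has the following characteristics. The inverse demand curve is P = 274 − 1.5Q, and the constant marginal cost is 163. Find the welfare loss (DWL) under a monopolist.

DWL = 1026.75

Competitive firms price at marginal cost: P = 163, giving Q = 74.
Monopoly sets MR = MC: 274 − 3Q = 163 ⇒ Q = 37, P = 274 − 1.5·37 = 218.5.
DWL is the triangle between Q = 37 and Q = 74: ½·(74 − 37)·(218.5 − 163) = 1026.75.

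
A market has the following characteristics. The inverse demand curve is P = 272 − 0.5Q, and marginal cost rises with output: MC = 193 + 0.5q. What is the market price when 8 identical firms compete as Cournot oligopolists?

P = 208.8

In a 8-firm Cournot equilibrium, symmetry and the first-order condition give q = (272 − 193)/(5) = 15.8. So Q = 126.4 and P = 208.8.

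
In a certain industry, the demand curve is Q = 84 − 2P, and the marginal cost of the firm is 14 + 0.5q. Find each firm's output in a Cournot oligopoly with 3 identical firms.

q_i = 11.2

Inverting demand: P = 42 − 0.5Q.
In a 3-firm Cournot equilibrium, symmetry and the first-order condition give q = (42 − 14)/(2.5) = 11.2. So Q = 33.6 and P = 25.2.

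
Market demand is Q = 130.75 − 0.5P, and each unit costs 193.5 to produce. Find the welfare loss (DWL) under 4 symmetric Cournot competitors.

Inverting demand: P = 261.5 − 2Q.
Under competition P = MC = 193.5, so Q = (261.5 − 193.5)/2 = 34.
With 4 symmetric Cournot firms, each firm's FOC gives 261.5 − 10q = 193.5, so q = 6.8, Q = 4·6.8 = 27.2, and P = 207.1.
DWL is the triangle between Q = 27.2 and Q = 34: ½·(34 − 27.2)·(207.1 − 193.5) = 46.24.

DWL = 46.24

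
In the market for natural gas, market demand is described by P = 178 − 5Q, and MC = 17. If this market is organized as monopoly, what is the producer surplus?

Monopoly sets MR = MC: 178 − 10Q = 17 ⇒ Q = 16.1, P = 178 − 5·16.1 = 97.5.
PS = (97.5 − 17)·16.1 = 1296.05.

PS = 1296.05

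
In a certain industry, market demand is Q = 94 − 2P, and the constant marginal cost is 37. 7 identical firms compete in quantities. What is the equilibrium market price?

P = 38.25

Inverting demand: P = 47 − 0.5Q.
Cournot with 7 identical firms: the symmetric best-response condition is 47 − 4q = 37. Each firm produces q = 2.5, total output Q = 17.5, price P = 38.25.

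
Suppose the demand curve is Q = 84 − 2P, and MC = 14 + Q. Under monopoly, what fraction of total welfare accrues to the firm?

PS/TS = 0.8

Inverting demand: P = 42 − 0.5Q.
Monopoly sets MR = MC: 42 − Q = 14 + Q ⇒ Q = 14, P = 42 − 0.5·14 = 35.
CS = ½·(42 − 35)·14 = 49.
PS = P·Q − VC(Q) = 35·14 − (14·14 + ½·1·14²) = 196.
Share captured = PS/TS = 196/245 = 0.8.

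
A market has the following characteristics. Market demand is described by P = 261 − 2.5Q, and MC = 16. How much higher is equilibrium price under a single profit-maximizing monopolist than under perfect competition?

Perfect competition: P = MC = 16, so 261 − 2.5Q = 16 and Q = 98.
The monopolist equates marginal revenue to marginal cost: 261 − 5Q = 16, so Q = 49. From demand, P = 138.5.
Change in equilibrium price: 138.5 − 16 = 122.5.

Equilibrium price rises by 122.5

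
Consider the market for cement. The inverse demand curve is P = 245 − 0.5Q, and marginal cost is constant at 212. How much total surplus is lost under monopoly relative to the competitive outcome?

DWL = 272.25

Under competition P = MC = 212, so Q = (245 − 212)/0.5 = 66.
The monopolist equates marginal revenue to marginal cost: 245 − Q = 212, so Q = 33. From demand, P = 228.5.
DWL is the triangle between Q = 33 and Q = 66: ½·(66 − 33)·(228.5 − 212) = 272.25.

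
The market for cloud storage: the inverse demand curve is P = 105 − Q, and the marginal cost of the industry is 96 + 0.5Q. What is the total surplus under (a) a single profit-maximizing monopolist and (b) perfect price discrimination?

A monopolist chooses Q where MR = MC. MR = 105 − 2Q; setting this equal to 96 + 0.5Q gives Q = 3.6 and P = 101.4.
CS = ½·(105 − 101.4)·3.6 = 6.48; PS = (101.4·3.6 − 96·3.6 − ½·0.5·3.6²) = 16.2; TS = 22.68.
Under first-degree price discrimination the firm charges each unit its demand price and produces up to where P = MC, i.e. Q = 6. Consumer surplus is zero; producer surplus equals total surplus.
TS = 27 (equal to competitive TS).

Monopoly: TS = 22.68; Perfect PD: TS = 27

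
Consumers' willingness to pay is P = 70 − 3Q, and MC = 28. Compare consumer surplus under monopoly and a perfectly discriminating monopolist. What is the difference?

Monopoly sets MR = MC: 70 − 6Q = 28 ⇒ Q = 7, P = 70 − 3·7 = 49.
CS = ½·(70 − 49)·7 = 73.5.
Under first-degree price discrimination the firm charges each unit its demand price and produces up to where P = MC, i.e. Q = 14. Consumer surplus is zero; producer surplus equals total surplus.
CS = 0.
Change in consumer surplus: 0 − 73.5 = −73.5.

Consumer surplus falls by 73.5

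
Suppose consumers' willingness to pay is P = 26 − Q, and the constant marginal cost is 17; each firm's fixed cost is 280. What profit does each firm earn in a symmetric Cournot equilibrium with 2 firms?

π_i = −271

Cournot with 2 identical firms: the symmetric best-response condition is 26 − 3q = 17. Each firm produces q = 3, total output Q = 6, price P = 20.
Each firm's profit = (20 − 17)·3 − 280 = −271.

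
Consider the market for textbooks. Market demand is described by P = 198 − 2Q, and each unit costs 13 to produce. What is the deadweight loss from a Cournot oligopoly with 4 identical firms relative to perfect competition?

DWL = 342.25

Perfect competition: P = MC = 13, so 198 − 2Q = 13 and Q = 92.5.
With 4 symmetric Cournot firms, each firm's FOC gives 198 − 10q = 13, so q = 18.5, Q = 4·18.5 = 74, and P = 50.
DWL is the triangle between Q = 74 and Q = 92.5: ½·(92.5 − 74)·(50 − 13) = 342.25.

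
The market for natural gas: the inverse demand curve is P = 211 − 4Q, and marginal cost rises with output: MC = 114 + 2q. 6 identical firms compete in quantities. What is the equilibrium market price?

In a 6-firm Cournot equilibrium, symmetry and the first-order condition give q = (211 − 114)/(30) = 97/30. So Q = 19.4 and P = 133.4.

P = 133.4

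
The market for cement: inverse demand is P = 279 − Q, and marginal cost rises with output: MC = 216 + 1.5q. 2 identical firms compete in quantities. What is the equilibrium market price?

Cournot with 2 identical firms: the symmetric best-response condition is 279 − 3q = 216 + 1.5q. Each firm produces q = 14, total output Q = 28, price P = 251.

P = 251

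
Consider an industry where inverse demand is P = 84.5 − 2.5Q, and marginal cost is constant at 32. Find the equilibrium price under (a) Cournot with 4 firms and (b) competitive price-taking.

With 4 symmetric Cournot firms, each firm's FOC gives 84.5 − 12.5q = 32, so q = 4.2, Q = 4·4.2 = 16.8, and P = 42.5.
Competitive firms price at marginal cost: P = 32, giving Q = 21.

Cournot: P = 42.5; Competition: P = 32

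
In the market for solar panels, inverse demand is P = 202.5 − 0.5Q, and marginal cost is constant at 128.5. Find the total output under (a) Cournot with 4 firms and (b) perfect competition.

Cournot: Q = 118.4; Competition: Q = 148

In a 4-firm Cournot equilibrium, symmetry and the first-order condition give q = (202.5 − 128.5)/(2.5) = 29.6. So Q = 118.4 and P = 143.3.
Competitive firms price at marginal cost: P = 128.5, giving Q = 148.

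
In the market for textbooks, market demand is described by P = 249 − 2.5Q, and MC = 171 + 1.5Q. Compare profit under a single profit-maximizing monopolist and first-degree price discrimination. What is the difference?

Profit rises by 292.5

Monopoly sets MR = MC: 249 − 5Q = 171 + 1.5Q ⇒ Q = 12, P = 249 − 2.5·12 = 219.
Profit = 219·12 − (171·12 + ½·1.5·12²) = 468.
With perfect price discrimination, output is the efficient level Q = 19.5 (where demand meets MC), but every buyer pays their willingness to pay: CS = 0 and PS = total surplus.
PS equals the full surplus area, 760.5. Profit = 760.5 = 760.5.
Change in profit: 760.5 − 468 = 292.5.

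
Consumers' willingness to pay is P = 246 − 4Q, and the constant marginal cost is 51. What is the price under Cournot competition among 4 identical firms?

P = 90

Cournot with 4 identical firms: the symmetric best-response condition is 246 − 20q = 51. Each firm produces q = 9.75, total output Q = 39, price P = 90.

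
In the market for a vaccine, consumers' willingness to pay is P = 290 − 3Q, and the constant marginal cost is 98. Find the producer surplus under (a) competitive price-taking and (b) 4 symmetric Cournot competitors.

Competition: PS = 0; Cournot: PS = 1966.08

Under competition P = MC = 98, so Q = (290 − 98)/3 = 64.
PS = (98 − 98)·64 = 0.
With 4 symmetric Cournot firms, each firm's FOC gives 290 − 15q = 98, so q = 12.8, Q = 4·12.8 = 51.2, and P = 136.4.
PS = (136.4 − 98)·51.2 = 1966.08.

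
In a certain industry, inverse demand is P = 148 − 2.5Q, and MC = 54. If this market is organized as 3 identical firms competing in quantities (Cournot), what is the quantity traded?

Q = 28.2

Cournot with 3 identical firms: the symmetric best-response condition is 148 − 10q = 54. Each firm produces q = 9.4, total output Q = 28.2, price P = 77.5.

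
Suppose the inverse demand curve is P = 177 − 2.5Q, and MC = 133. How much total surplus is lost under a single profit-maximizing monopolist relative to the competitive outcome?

DWL = 96.8

Under competition P = MC = 133, so Q = (177 − 133)/2.5 = 17.6.
A monopolist chooses Q where MR = MC. MR = 177 − 5Q; setting this equal to 133 gives Q = 8.8 and P = 155.
DWL is the triangle between Q = 8.8 and Q = 17.6: ½·(17.6 − 8.8)·(155 − 133) = 96.8.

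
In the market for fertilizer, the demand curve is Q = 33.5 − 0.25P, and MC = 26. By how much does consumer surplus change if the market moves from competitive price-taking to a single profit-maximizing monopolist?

CS falls by 1093.5

Inverting demand: P = 134 − 4Q.
Competitive firms price at marginal cost: P = 26, giving Q = 27.
CS = ½·(134 − 26)·27 = 1458.
A monopolist chooses Q where MR = MC. MR = 134 − 8Q; setting this equal to 26 gives Q = 13.5 and P = 80.
CS = ½·(134 − 80)·13.5 = 364.5.
Change in consumer surplus: 364.5 − 1458 = −1093.5.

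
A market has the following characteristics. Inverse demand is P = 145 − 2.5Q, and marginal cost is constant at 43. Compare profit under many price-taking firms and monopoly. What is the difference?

π rises by 1040.4

Under competition P = MC = 43, so Q = (145 − 43)/2.5 = 40.8.
Profit = (43 − 43)·40.8 = 0.
Monopoly sets MR = MC: 145 − 5Q = 43 ⇒ Q = 20.4, P = 145 − 2.5·20.4 = 94.
Profit = (94 − 43)·20.4 = 1040.4.
Change in profit: 1040.4 − 0 = 1040.4.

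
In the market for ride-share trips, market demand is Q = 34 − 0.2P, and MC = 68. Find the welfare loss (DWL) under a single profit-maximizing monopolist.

Inverting demand: P = 170 − 5Q.
Perfect competition: P = MC = 68, so 170 − 5Q = 68 and Q = 20.4.
Monopoly sets MR = MC: 170 − 10Q = 68 ⇒ Q = 10.2, P = 170 − 5·10.2 = 119.
DWL is the triangle between Q = 10.2 and Q = 20.4: ½·(20.4 − 10.2)·(119 − 68) = 260.1.

DWL = 260.1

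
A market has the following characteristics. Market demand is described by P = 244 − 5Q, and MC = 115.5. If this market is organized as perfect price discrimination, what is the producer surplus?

Under first-degree price discrimination the firm charges each unit its demand price and produces up to where P = MC, i.e. Q = 25.7. Consumer surplus is zero; producer surplus equals total surplus.
PS = ½·(244 − 115.5)·25.7 = 1651.225.

PS = 1651.225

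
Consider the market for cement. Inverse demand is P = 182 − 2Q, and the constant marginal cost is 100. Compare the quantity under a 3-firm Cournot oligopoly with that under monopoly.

Cournot with 3 identical firms: the symmetric best-response condition is 182 − 8q = 100. Each firm produces q = 10.25, total output Q = 30.75, price P = 120.5.
A monopolist chooses Q where MR = MC. MR = 182 − 4Q; setting this equal to 100 gives Q = 20.5 and P = 141.

Cournot: Q = 30.75; Monopoly: Q = 20.5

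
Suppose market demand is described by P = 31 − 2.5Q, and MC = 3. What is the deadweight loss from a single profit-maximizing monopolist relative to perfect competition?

Competitive firms price at marginal cost: P = 3, giving Q = 11.2.
Monopoly sets MR = MC: 31 − 5Q = 3 ⇒ Q = 5.6, P = 31 − 2.5·5.6 = 17.
DWL is the triangle between Q = 5.6 and Q = 11.2: ½·(11.2 − 5.6)·(17 − 3) = 39.2.

DWL = 39.2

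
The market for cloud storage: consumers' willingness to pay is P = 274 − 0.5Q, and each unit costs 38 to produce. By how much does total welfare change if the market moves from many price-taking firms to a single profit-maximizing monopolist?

Total welfare falls by 13924

Competitive firms price at marginal cost: P = 38, giving Q = 472.
CS = ½·(274 − 38)·472 = 55696; PS = (38 − 38)·472 = 0; TS = 55696.
A monopolist chooses Q where MR = MC. MR = 274 − Q; setting this equal to 38 gives Q = 236 and P = 156.
CS = ½·(274 − 156)·236 = 13924; PS = (156 − 38)·236 = 27848; TS = 41772.
Change in total welfare: 41772 − 55696 = −13924.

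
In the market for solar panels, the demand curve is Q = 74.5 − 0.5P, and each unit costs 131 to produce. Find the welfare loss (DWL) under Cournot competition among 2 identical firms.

Inverting demand: P = 149 − 2Q.
Competitive firms price at marginal cost: P = 131, giving Q = 9.
Cournot with 2 identical firms: the symmetric best-response condition is 149 − 6q = 131. Each firm produces q = 3, total output Q = 6, price P = 137.
DWL is the triangle between Q = 6 and Q = 9: ½·(9 − 6)·(137 − 131) = 9.

DWL = 9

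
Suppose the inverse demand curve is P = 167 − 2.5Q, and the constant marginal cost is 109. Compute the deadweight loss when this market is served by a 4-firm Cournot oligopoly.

DWL = 26.912

Competitive firms price at marginal cost: P = 109, giving Q = 23.2.
In a 4-firm Cournot equilibrium, symmetry and the first-order condition give q = (167 − 109)/(12.5) = 4.64. So Q = 18.56 and P = 120.6.
DWL is the triangle between Q = 18.56 and Q = 23.2: ½·(23.2 − 18.56)·(120.6 − 109) = 26.912.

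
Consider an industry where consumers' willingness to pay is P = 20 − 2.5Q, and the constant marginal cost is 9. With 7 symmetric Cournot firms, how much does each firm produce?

Cournot with 7 identical firms: the symmetric best-response condition is 20 − 20q = 9. Each firm produces q = 0.55, total output Q = 3.85, price P = 10.375.

q_i = 0.55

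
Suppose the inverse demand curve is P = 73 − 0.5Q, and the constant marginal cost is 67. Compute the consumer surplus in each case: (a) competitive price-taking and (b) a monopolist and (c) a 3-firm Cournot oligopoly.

Competition: CS = 36; Monopoly: CS = 9; Cournot: CS = 20.25

Perfect competition: P = MC = 67, so 73 − 0.5Q = 67 and Q = 12.
CS = ½·(73 − 67)·12 = 36.
The monopolist equates marginal revenue to marginal cost: 73 − Q = 67, so Q = 6. From demand, P = 70.
CS = ½·(73 − 70)·6 = 9.
In a 3-firm Cournot equilibrium, symmetry and the first-order condition give q = (73 − 67)/(2) = 3. So Q = 9 and P = 68.5.
CS = ½·(73 − 68.5)·9 = 20.25.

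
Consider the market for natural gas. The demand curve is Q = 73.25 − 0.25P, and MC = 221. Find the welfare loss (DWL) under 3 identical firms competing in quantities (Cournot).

DWL = 40.5

Inverting demand: P = 293 − 4Q.
Competitive firms price at marginal cost: P = 221, giving Q = 18.
In a 3-firm Cournot equilibrium, symmetry and the first-order condition give q = (293 − 221)/(16) = 4.5. So Q = 13.5 and P = 239.
DWL is the triangle between Q = 13.5 and Q = 18: ½·(18 − 13.5)·(239 − 221) = 40.5.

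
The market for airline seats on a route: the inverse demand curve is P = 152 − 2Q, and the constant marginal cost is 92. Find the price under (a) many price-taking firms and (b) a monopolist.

Competition: P = 92; Monopoly: P = 122

Under competition P = MC = 92, so Q = (152 − 92)/2 = 30.
The monopolist equates marginal revenue to marginal cost: 152 − 4Q = 92, so Q = 15. From demand, P = 122.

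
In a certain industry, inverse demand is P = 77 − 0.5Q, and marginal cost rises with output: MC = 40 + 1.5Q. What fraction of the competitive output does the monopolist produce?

Q_m/Q_c = 0.8

The monopolist equates marginal revenue to marginal cost: 77 − Q = 40 + 1.5Q, so Q = 14.8. From demand, P = 69.6.
Under competition P = MC: 77 − 0.5Q = 40 + 1.5Q ⇒ Q = 18.5, P = 67.75.
Ratio Q_m/Q_c = 14.8/18.5 = 0.8.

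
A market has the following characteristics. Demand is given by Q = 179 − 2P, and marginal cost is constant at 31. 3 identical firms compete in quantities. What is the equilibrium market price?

Inverting demand: P = 89.5 − 0.5Q.
In a 3-firm Cournot equilibrium, symmetry and the first-order condition give q = (89.5 − 31)/(2) = 29.25. So Q = 87.75 and P = 45.625.

P = 45.625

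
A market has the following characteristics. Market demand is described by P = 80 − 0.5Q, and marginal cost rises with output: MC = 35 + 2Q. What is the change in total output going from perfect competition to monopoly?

Under competition P = MC: 80 − 0.5Q = 35 + 2Q ⇒ Q = 18, P = 71.
A monopolist chooses Q where MR = MC. MR = 80 − Q; setting this equal to 35 + 2Q gives Q = 15 and P = 72.5.
Change in total output: 15 − 18 = −3.

Q falls by 3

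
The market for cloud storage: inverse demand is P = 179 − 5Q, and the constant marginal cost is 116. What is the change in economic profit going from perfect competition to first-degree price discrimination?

Economic profit rises by 396.9

Competitive firms price at marginal cost: P = 116, giving Q = 12.6.
Profit = (116 − 116)·12.6 = 0.
With perfect price discrimination, output is the efficient level Q = 12.6 (where demand meets MC), but every buyer pays their willingness to pay: CS = 0 and PS = total surplus.
PS equals the full surplus area, 396.9. Profit = 396.9 = 396.9.
Change in economic profit: 396.9 − 0 = 396.9.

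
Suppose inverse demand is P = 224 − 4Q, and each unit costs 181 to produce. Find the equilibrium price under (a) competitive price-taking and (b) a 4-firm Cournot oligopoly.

Competition: P = 181; Cournot: P = 189.6

Competitive firms price at marginal cost: P = 181, giving Q = 10.75.
Cournot with 4 identical firms: the symmetric best-response condition is 224 − 20q = 181. Each firm produces q = 2.15, total output Q = 8.6, price P = 189.6.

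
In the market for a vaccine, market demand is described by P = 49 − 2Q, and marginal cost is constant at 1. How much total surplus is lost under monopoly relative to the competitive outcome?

Under competition P = MC = 1, so Q = (49 − 1)/2 = 24.
The monopolist equates marginal revenue to marginal cost: 49 − 4Q = 1, so Q = 12. From demand, P = 25.
DWL is the triangle between Q = 12 and Q = 24: ½·(24 − 12)·(25 − 1) = 144.

DWL = 144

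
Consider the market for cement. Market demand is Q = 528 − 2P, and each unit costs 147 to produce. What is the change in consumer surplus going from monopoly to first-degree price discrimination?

Inverting demand: P = 264 − 0.5Q.
A monopolist chooses Q where MR = MC. MR = 264 − Q; setting this equal to 147 gives Q = 117 and P = 205.5.
CS = ½·(264 − 205.5)·117 = 3422.25.
A perfectly discriminating monopolist sells every unit with P(Q) ≥ MC(Q), so output equals the competitive quantity Q = 234. Each buyer pays their reservation price, so CS = 0 and the firm captures all surplus.
CS = 0.
Change in consumer surplus: 0 − 3422.25 = −3422.25.

Consumer surplus falls by 3422.25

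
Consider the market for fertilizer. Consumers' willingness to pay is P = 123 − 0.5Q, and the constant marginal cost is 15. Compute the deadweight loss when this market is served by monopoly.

Perfect competition: P = MC = 15, so 123 − 0.5Q = 15 and Q = 216.
A monopolist chooses Q where MR = MC. MR = 123 − Q; setting this equal to 15 gives Q = 108 and P = 69.
DWL is the triangle between Q = 108 and Q = 216: ½·(216 − 108)·(69 − 15) = 2916.

DWL = 2916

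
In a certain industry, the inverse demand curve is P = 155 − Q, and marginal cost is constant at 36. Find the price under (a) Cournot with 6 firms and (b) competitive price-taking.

Cournot with 6 identical firms: the symmetric best-response condition is 155 − 7q = 36. Each firm produces q = 17, total output Q = 102, price P = 53.
Under competition P = MC = 36, so Q = (155 − 36)/1 = 119.

Cournot: P = 53; Competition: P = 36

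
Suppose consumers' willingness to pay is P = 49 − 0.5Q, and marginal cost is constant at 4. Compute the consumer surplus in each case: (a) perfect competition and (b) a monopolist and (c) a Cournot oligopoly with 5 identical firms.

Competitive firms price at marginal cost: P = 4, giving Q = 90.
CS = ½·(49 − 4)·90 = 2025.
A monopolist chooses Q where MR = MC. MR = 49 − Q; setting this equal to 4 gives Q = 45 and P = 26.5.
CS = ½·(49 − 26.5)·45 = 506.25.
With 5 symmetric Cournot firms, each firm's FOC gives 49 − 3q = 4, so q = 15, Q = 5·15 = 75, and P = 11.5.
CS = ½·(49 − 11.5)·75 = 1406.25.

Competition: CS = 2025; Monopoly: CS = 506.25; Cournot: CS = 1406.25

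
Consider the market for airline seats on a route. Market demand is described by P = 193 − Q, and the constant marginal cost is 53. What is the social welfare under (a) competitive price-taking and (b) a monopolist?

Under competition P = MC = 53, so Q = (193 − 53)/1 = 140.
CS = ½·(193 − 53)·140 = 9800; PS = (53 − 53)·140 = 0; TS = 9800.
The monopolist equates marginal revenue to marginal cost: 193 − 2Q = 53, so Q = 70. From demand, P = 123.
CS = ½·(193 − 123)·70 = 2450; PS = (123 − 53)·70 = 4900; TS = 7350.

Competition: TS = 9800; Monopoly: TS = 7350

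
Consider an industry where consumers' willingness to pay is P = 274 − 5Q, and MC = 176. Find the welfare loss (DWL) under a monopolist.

Under competition P = MC = 176, so Q = (274 − 176)/5 = 19.6.
Monopoly sets MR = MC: 274 − 10Q = 176 ⇒ Q = 9.8, P = 274 − 5·9.8 = 225.
DWL is the triangle between Q = 9.8 and Q = 19.6: ½·(19.6 − 9.8)·(225 − 176) = 240.1.

DWL = 240.1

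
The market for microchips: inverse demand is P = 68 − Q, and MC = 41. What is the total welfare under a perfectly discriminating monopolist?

TS = 364.5

Under first-degree price discrimination the firm charges each unit its demand price and produces up to where P = MC, i.e. Q = 27. Consumer surplus is zero; producer surplus equals total surplus.
TS = 364.5 (equal to competitive TS).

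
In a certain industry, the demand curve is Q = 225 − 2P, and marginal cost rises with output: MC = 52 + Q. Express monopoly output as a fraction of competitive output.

Inverting demand: P = 112.5 − 0.5Q.
The monopolist equates marginal revenue to marginal cost: 112.5 − Q = 52 + Q, so Q = 30.25. From demand, P = 97.375.
Competitive equilibrium sets price equal to marginal cost: 112.5 − 0.5Q = 52 + Q, so Q = 121/3 and P = 277/3.
Ratio Q_m/Q_c = 30.25/(121/3) = 0.75.

Q_m/Q_c = 0.75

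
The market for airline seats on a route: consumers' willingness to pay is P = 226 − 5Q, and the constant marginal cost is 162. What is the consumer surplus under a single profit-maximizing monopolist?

Monopoly sets MR = MC: 226 − 10Q = 162 ⇒ Q = 6.4, P = 226 − 5·6.4 = 194.
CS = ½·(226 − 194)·6.4 = 102.4.

CS = 102.4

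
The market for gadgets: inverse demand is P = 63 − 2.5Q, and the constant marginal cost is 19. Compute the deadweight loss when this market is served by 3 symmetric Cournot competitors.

DWL = 24.2

Under competition P = MC = 19, so Q = (63 − 19)/2.5 = 17.6.
Cournot with 3 identical firms: the symmetric best-response condition is 63 − 10q = 19. Each firm produces q = 4.4, total output Q = 13.2, price P = 30.
DWL is the triangle between Q = 13.2 and Q = 17.6: ½·(17.6 − 13.2)·(30 − 19) = 24.2.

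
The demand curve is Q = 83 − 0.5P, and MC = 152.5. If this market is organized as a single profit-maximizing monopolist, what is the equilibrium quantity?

Q = 3.375

Inverting demand: P = 166 − 2Q.
Monopoly sets MR = MC: 166 − 4Q = 152.5 ⇒ Q = 3.375, P = 166 − 2·3.375 = 159.25.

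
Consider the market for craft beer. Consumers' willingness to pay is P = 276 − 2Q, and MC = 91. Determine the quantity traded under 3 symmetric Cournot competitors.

With 3 symmetric Cournot firms, each firm's FOC gives 276 − 8q = 91, so q = 23.125, Q = 3·23.125 = 69.375, and P = 137.25.

Q = 69.375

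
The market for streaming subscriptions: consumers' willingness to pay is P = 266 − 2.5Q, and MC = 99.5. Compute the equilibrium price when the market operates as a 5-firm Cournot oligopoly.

P = 127.25

Cournot with 5 identical firms: the symmetric best-response condition is 266 − 15q = 99.5. Each firm produces q = 11.1, total output Q = 55.5, price P = 127.25.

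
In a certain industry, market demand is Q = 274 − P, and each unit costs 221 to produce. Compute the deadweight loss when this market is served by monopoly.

DWL = 351.125

Inverting demand: P = 274 − Q.
Perfect competition: P = MC = 221, so 274 − Q = 221 and Q = 53.
The monopolist equates marginal revenue to marginal cost: 274 − 2Q = 221, so Q = 26.5. From demand, P = 247.5.
DWL is the triangle between Q = 26.5 and Q = 53: ½·(53 − 26.5)·(247.5 − 221) = 351.125.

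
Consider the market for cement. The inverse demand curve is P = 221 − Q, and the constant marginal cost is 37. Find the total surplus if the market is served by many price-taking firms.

Competitive firms price at marginal cost: P = 37, giving Q = 184.
CS = ½·(221 − 37)·184 = 16928; PS = (37 − 37)·184 = 0; TS = 16928.

TS = 16928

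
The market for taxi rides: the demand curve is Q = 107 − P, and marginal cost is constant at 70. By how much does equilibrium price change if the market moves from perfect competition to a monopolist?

P rises by 18.5

Inverting demand: P = 107 − Q.
Perfect competition: P = MC = 70, so 107 − Q = 70 and Q = 37.
Monopoly sets MR = MC: 107 − 2Q = 70 ⇒ Q = 18.5, P = 107 − 18.5 = 88.5.
Change in equilibrium price: 88.5 − 70 = 18.5.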